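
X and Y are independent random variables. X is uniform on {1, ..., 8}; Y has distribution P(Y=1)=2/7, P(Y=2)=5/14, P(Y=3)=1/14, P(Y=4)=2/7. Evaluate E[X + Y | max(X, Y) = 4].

P(max(X, Y) = 4) = 13/56.
Summing (X+Y)·P(x,y) over outcomes with max(X, Y) = 4 gives 23/16.
E[X + Y | max(X, Y) = 4] = (23/16) / (13/56) = 161/26.

161/26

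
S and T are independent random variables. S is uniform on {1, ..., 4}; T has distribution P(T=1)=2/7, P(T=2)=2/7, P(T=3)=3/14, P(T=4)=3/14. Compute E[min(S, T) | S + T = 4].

15/11

P(S + T = 4) = 11/56.
Summing min(S,T)·P(x,y) over outcomes with S + T = 4 gives 15/56.
E[min(S, T) | S + T = 4] = (15/56) / (11/56) = 15/11.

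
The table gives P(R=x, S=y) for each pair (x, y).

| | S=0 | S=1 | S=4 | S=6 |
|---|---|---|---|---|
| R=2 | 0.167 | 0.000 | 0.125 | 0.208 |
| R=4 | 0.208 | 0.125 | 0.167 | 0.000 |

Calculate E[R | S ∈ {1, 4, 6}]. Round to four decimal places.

2.9344

P(S ∈ {1, 4, 6}) = 0.625.
Σ R·P over the event = 2·(0.125) + 2·(0.208) + 4·(0.125) + 4·(0.167) = 1.834.
E[R | S ∈ {1, 4, 6}] = (1.834) / (0.625) = 2.9344.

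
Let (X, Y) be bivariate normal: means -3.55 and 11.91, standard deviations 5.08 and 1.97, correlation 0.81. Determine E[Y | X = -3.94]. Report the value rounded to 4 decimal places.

E[Y | X=x] = μ_Y + ρ(σ_Y/σ_X)(x − μ_X) for jointly normal variables.
E[Y | X=-3.94] = 11.91 + (0.81)·(1.97/5.08)·(-3.94 − (-3.55)) = 11.91 + (0.31411)·(-0.39) = 11.7875.

11.7875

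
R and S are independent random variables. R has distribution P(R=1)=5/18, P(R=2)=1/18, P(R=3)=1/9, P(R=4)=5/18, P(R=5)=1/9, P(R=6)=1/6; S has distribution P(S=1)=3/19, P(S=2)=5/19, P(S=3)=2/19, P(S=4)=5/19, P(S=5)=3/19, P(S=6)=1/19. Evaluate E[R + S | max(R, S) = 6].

P(max(R, S) = 6) = 4/19.
Summing (R+S)·P(x,y) over outcomes with max(R, S) = 6 gives 655/342.
E[R + S | max(R, S) = 6] = (655/342) / (4/19) = 655/72.

655/72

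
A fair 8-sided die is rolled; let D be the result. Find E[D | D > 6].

15/2

Given D > 6, D is equally likely to be any of {7, 8}.
E[D | D > 6] = (7 + 8) / 2 = 15/2.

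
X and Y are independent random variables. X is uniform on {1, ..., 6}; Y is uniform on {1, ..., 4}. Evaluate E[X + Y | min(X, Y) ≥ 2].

7

P(min(X, Y) ≥ 2) = 5/8.
Summing (X+Y)·P(x,y) over outcomes with min(X, Y) ≥ 2 gives 35/8.
E[X + Y | min(X, Y) ≥ 2] = (35/8) / (5/8) = 7.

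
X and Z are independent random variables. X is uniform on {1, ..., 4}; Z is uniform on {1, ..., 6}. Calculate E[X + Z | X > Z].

Outcomes with X > Z: (2,1), (3,1), (3,2), (4,1), (4,2), (4,3), each with probability 1/24.
E[X + Z | X > Z] = (3 + 4 + 5 + 5 + 6 + 7) / 6 = 5.

5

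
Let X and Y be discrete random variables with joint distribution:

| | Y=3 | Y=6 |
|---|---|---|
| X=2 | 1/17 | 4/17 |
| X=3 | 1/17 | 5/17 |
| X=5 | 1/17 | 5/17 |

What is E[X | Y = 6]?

P(Y = 6) = 14/17.
Σ X·P over the event = 2·(4/17) + 3·(5/17) + 5·(5/17) = 48/17.
E[X | Y = 6] = (48/17) / (14/17) = 24/7.

24/7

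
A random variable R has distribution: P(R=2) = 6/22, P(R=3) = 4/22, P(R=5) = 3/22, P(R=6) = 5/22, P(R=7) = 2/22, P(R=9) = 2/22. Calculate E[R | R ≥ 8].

9

P(R ≥ 8) = 1/11.
Σ over the event: 9·1/11 = 9/11.
E[R | R ≥ 8] = (9/11) / (1/11) = 9.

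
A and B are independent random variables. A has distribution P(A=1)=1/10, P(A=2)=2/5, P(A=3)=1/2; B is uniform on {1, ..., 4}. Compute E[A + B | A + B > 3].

P(A + B > 3) = 17/20.
Summing (A+B)·P(x,y) over outcomes with A + B > 3 gives 179/40.
E[A + B | A + B > 3] = (179/40) / (17/20) = 179/34.

179/34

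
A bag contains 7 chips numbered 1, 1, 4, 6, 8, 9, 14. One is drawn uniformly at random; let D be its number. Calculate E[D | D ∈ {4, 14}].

9

P(D ∈ {4, 14}) = 2/7.
Σ over the event: 4·1/7 + 14·1/7 = 18/7.
E[D | D ∈ {4, 14}] = (18/7) / (2/7) = 9.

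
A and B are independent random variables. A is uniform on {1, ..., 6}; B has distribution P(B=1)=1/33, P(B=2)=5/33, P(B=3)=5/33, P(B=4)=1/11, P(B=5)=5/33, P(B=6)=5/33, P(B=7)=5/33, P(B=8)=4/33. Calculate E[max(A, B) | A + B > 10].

323/46

P(A + B > 10) = 23/99.
Summing max(A,B)·P(x,y) over outcomes with A + B > 10 gives 323/198.
E[max(A, B) | A + B > 10] = (323/198) / (23/99) = 323/46.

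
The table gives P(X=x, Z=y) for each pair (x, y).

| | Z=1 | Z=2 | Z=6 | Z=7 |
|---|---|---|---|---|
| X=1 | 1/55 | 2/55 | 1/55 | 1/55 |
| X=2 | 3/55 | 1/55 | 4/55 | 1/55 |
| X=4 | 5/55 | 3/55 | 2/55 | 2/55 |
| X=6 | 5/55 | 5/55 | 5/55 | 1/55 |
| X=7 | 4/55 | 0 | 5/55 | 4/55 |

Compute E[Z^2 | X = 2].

200/9

P(X = 2) = 9/55.
Σ Z^2·P over the event = 1·(3/55) + 4·(1/55) + 36·(4/55) + 49·(1/55) = 40/11.
E[Z^2 | X = 2] = (40/11) / (9/55) = 200/9.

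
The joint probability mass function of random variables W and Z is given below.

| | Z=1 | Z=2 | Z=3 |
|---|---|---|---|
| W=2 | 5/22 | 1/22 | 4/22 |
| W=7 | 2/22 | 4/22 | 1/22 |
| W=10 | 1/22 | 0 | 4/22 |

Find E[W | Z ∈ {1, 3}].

P(Z ∈ {1, 3}) = 17/22.
Σ W·P over the event = 2·(5/22) + 2·(4/22) + 7·(2/22) + 7·(1/22) + 10·(1/22) + 10·(4/22) = 89/22.
E[W | Z ∈ {1, 3}] = (89/22) / (17/22) = 89/17.

89/17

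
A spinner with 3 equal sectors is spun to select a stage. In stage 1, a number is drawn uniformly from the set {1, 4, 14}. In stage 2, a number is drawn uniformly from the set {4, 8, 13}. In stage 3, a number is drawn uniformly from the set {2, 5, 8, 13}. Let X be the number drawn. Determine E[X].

E[X | stage 1] = (1+4+14)/3 = 19/3.
E[X | stage 2] = (4+8+13)/3 = 25/3.
E[X | stage 3] = (2+5+8+13)/4 = 7.
E[X] = (1/3)·(19/3) + (1/3)·(25/3) + (1/3)·(7) = 65/9.

65/9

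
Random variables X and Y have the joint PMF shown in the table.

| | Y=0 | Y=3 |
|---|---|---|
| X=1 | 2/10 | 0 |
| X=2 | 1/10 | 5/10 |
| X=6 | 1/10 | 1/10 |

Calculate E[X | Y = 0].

5/2

P(Y = 0) = 2/5.
Σ X·P over the event = 1·(2/10) + 2·(1/10) + 6·(1/10) = 1.
E[X | Y = 0] = (1) / (2/5) = 5/2.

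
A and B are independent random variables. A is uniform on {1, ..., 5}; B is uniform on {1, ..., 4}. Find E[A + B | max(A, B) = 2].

10/3

Outcomes with max(A, B) = 2: (1,2), (2,1), (2,2), each with probability 1/20.
E[A + B | max(A, B) = 2] = (3 + 3 + 4) / 3 = 10/3.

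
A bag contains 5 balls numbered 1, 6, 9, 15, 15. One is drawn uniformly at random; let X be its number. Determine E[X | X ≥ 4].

45/4

P(X ≥ 4) = 4/5.
Σ over the event: 6·1/5 + 9·1/5 + 15·2/5 = 9.
E[X | X ≥ 4] = (9) / (4/5) = 45/4.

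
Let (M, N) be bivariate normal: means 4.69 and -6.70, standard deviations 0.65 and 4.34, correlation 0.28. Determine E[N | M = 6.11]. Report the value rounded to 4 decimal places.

E[N | M=x] = μ_N + ρ(σ_N/σ_M)(x − μ_M) for jointly normal variables.
E[N | M=6.11] = -6.70 + (0.28)·(4.34/0.65)·(6.11 − (4.69)) = -6.70 + (1.8695)·(1.42) = -4.0453.

-4.0453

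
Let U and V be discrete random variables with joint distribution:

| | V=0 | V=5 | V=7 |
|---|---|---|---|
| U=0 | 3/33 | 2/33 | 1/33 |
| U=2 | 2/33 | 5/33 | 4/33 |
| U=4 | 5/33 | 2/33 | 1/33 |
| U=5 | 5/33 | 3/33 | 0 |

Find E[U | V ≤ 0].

P(V ≤ 0) = 5/11.
Summing U·P(U=x,V=y) over the conditioning event gives 49/33.
E[U | V ≤ 0] = (49/33) / (5/11) = 49/15.

49/15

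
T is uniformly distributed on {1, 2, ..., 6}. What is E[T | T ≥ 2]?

Given T ≥ 2, T is equally likely to be any of {2, 3, 4, 5, 6}.
E[T | T ≥ 2] = (2 + 3 + 4 + 5 + 6) / 5 = 4.

4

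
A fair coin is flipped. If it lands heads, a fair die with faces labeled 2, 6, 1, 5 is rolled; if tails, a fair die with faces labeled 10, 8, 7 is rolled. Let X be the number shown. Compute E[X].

E[X | heads] = (2+6+1+5)/4 = 7/2.
E[X | tails] = (10+8+7)/3 = 25/3.
E[X] = (1/2)·(7/2) + (1/2)·(25/3) = 71/12.

71/12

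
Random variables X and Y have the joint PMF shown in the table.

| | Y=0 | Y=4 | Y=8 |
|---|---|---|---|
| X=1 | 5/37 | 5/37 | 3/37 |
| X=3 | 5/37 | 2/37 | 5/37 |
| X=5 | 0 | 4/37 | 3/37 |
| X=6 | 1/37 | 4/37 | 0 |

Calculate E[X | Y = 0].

26/11

P(Y = 0) = 11/37.
Σ X·P over the event = 1·(5/37) + 3·(5/37) + 6·(1/37) = 26/37.
E[X | Y = 0] = (26/37) / (11/37) = 26/11.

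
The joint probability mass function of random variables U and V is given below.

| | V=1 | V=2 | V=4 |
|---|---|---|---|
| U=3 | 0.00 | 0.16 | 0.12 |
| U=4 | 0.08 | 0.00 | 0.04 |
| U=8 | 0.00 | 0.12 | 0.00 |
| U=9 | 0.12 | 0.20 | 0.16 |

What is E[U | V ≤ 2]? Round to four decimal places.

6.8235

P(V ≤ 2) = 0.68.
Σ U·P over the event = 3·(0.16) + 4·(0.08) + 8·(0.12) + 9·(0.12) + 9·(0.20) = 4.64.
E[U | V ≤ 2] = (4.64) / (0.68) = 6.8235.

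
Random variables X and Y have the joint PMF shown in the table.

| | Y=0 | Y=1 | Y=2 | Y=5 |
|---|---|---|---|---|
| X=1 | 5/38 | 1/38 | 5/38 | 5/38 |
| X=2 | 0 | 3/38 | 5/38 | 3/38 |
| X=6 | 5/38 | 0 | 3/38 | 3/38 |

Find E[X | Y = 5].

29/11

P(Y = 5) = 11/38.
Σ X·P over the event = 1·(5/38) + 2·(3/38) + 6·(3/38) = 29/38.
E[X | Y = 5] = (29/38) / (11/38) = 29/11.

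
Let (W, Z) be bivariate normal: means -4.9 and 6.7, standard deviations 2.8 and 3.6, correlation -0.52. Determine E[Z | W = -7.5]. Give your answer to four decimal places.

For a bivariate normal, E[Z | W=x] = μ_Z + ρ·(σ_Z/σ_W)·(x − μ_W).
E[Z | W=-7.5] = 6.7 + (-0.52)·(3.6/2.8)·(-7.5 − (-4.9)) = 6.7 + (-0.66857)·(-2.6) = 8.4383.

8.4383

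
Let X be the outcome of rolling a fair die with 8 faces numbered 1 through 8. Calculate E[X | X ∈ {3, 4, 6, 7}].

5

P(X ∈ {3, 4, 6, 7}) = 1/2.
Σ over the event: 3·1/8 + 4·1/8 + 6·1/8 + 7·1/8 = 5/2.
E[X | X ∈ {3, 4, 6, 7}] = (5/2) / (1/2) = 5.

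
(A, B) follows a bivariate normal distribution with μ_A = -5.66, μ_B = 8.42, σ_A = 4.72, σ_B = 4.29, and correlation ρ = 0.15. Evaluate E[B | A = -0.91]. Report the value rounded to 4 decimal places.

9.0676

E[B | A=x] = μ_B + ρ(σ_B/σ_A)(x − μ_A) for jointly normal variables.
E[B | A=-0.91] = 8.42 + (0.15)·(4.29/4.72)·(-0.91 − (-5.66)) = 8.42 + (0.13633)·(4.75) = 9.0676.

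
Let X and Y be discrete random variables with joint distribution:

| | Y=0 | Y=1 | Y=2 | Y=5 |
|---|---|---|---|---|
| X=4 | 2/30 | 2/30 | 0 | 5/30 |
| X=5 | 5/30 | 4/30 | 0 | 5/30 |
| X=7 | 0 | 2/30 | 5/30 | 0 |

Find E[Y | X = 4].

P(X = 4) = 3/10.
Σ Y·P over the event = 0·(2/30) + 1·(2/30) + 5·(5/30) = 9/10.
E[Y | X = 4] = (9/10) / (3/10) = 3.

3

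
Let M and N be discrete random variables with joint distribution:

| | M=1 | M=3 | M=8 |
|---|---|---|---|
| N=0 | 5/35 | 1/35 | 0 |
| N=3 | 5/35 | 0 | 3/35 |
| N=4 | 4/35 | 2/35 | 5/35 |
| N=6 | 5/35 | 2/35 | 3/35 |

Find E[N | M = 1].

P(M = 1) = 19/35.
Summing N·P(M=x,N=y) over the conditioning event gives 61/35.
E[N | M = 1] = (61/35) / (19/35) = 61/19.

61/19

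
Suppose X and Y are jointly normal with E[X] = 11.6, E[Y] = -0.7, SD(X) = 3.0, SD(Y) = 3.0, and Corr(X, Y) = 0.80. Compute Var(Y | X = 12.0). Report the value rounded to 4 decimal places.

The conditional variance in a bivariate normal is σ_Y²(1 − ρ²), independent of x.
Var(Y | X=12.0) = (3.0)²·(1 − (0.80)²) = 9·0.36 = 3.2400.

3.2400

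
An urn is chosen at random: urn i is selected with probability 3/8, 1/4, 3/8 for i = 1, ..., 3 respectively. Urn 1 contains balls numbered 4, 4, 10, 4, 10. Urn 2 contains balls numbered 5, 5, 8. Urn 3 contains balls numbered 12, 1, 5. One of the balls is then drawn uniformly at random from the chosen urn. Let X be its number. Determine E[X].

E[X | urn 1] = (4+4+10+4+10)/5 = 32/5.
E[X | urn 2] = (5+5+8)/3 = 6.
E[X | urn 3] = (12+1+5)/3 = 6.
E[X] = (3/8)·(32/5) + (1/4)·(6) + (3/8)·(6) = 123/20.

123/20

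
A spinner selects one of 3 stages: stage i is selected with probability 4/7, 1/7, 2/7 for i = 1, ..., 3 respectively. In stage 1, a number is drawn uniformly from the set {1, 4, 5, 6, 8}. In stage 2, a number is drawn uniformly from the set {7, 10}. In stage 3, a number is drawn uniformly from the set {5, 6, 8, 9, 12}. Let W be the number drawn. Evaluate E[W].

E[W | stage 1] = (1+4+5+6+8)/5 = 24/5.
E[W | stage 2] = (7+10)/2 = 17/2.
E[W | stage 3] = (5+6+8+9+12)/5 = 8.
By the law of total expectation,
E[W] = (4/7)·(24/5) + (1/7)·(17/2) + (2/7)·(8) = 437/70.

437/70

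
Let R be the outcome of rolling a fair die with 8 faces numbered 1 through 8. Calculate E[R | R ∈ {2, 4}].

P(R ∈ {2, 4}) = 1/4.
Σ over the event: 2·1/8 + 4·1/8 = 3/4.
E[R | R ∈ {2, 4}] = (3/4) / (1/4) = 3.

3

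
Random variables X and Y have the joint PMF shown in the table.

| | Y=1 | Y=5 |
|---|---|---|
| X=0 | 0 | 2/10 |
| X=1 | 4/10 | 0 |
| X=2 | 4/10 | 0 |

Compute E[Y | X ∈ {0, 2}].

7/3

P(X ∈ {0, 2}) = 3/5.
Σ Y·P over the event = 5·(2/10) + 1·(4/10) = 7/5.
E[Y | X ∈ {0, 2}] = (7/5) / (3/5) = 7/3.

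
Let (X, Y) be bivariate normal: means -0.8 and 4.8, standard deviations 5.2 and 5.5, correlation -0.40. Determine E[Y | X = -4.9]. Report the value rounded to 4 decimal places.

For a bivariate normal, E[Y | X=x] = μ_Y + ρ·(σ_Y/σ_X)·(x − μ_X).
E[Y | X=-4.9] = 4.8 + (-0.40)·(5.5/5.2)·(-4.9 − (-0.8)) = 4.8 + (-0.42308)·(-4.1) = 6.5346.

6.5346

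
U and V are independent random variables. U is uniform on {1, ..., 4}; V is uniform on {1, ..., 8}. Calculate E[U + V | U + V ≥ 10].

32/3

Outcomes with U + V ≥ 10: (2,8), (3,7), (3,8), (4,6), (4,7), (4,8), each with probability 1/32.
E[U + V | U + V ≥ 10] = (10 + 10 + 11 + 10 + 11 + 12) / 6 = 32/3.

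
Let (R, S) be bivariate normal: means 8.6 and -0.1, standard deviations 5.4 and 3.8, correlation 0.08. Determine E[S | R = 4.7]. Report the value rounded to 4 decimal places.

-0.3196

E[S | R=x] = μ_S + ρ(σ_S/σ_R)(x − μ_R) for jointly normal variables.
E[S | R=4.7] = -0.1 + (0.08)·(3.8/5.4)·(4.7 − (8.6)) = -0.1 + (0.056296)·(-3.9) = -0.3196.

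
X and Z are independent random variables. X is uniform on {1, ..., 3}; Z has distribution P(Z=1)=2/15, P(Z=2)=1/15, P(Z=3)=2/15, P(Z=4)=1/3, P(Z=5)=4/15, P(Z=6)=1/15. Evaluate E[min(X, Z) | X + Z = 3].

1

P(X + Z = 3) = 1/15.
Summing min(X,Z)·P(x,y) over outcomes with X + Z = 3 gives 1/15.
E[min(X, Z) | X + Z = 3] = (1/15) / (1/15) = 1.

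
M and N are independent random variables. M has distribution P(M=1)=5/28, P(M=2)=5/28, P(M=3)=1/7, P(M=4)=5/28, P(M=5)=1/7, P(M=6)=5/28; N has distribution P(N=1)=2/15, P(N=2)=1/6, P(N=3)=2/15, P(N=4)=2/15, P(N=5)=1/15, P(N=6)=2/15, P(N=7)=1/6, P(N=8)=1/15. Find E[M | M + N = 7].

194/53

P(M + N = 7) = 53/420.
Summing M·P(x,y) over outcomes with M + N = 7 gives 97/210.
E[M | M + N = 7] = (97/210) / (53/420) = 194/53.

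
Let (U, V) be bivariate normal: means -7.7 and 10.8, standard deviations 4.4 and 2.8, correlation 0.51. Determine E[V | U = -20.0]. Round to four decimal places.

6.8081

E[V | U=x] = μ_V + ρ(σ_V/σ_U)(x − μ_U) for jointly normal variables.
E[V | U=-20.0] = 10.8 + (0.51)·(2.8/4.4)·(-20.0 − (-7.7)) = 10.8 + (0.324545)·(-12.3) = 6.8081.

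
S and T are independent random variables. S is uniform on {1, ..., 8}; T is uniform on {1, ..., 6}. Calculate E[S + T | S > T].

P(S > T) = 9/16.
Summing (S+T)·P(x,y) over outcomes with S > T gives 79/16.
E[S + T | S > T] = (79/16) / (9/16) = 79/9.

79/9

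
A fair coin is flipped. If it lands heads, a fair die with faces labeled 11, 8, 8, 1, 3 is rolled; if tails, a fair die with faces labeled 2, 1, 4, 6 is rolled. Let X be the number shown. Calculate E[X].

189/40

E[X | heads] = (11+8+8+1+3)/5 = 31/5.
E[X | tails] = (2+1+4+6)/4 = 13/4.
E[X] = (1/2)·(31/5) + (1/2)·(13/4) = 189/40.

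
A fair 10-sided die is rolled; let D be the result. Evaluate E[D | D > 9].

10

Given D > 9, D is equally likely to be any of {10}.
E[D | D > 9] = (10) / 1 = 10.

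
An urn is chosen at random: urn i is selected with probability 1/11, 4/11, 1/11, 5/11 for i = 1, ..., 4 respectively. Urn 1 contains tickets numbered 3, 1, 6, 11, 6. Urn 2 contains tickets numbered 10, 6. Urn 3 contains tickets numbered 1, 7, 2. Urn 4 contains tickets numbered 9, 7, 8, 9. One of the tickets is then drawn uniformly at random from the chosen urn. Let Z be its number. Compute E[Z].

4919/660

E[Z | urn 1] = (3+1+6+11+6)/5 = 27/5.
E[Z | urn 2] = (10+6)/2 = 8.
E[Z | urn 3] = (1+7+2)/3 = 10/3.
E[Z | urn 4] = (9+7+8+9)/4 = 33/4.
By the law of total expectation,
E[Z] = (1/11)·(27/5) + (4/11)·(8) + (1/11)·(10/3) + (5/11)·(33/4) = 4919/660.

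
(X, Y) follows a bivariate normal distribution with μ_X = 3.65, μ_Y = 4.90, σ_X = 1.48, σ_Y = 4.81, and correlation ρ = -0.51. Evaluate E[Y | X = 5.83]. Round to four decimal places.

1.2867

The regression of Y on X has slope ρ·σ_Y/σ_X and passes through (μ_X, μ_Y).
E[Y | X=5.83] = 4.90 + (-0.51)·(4.81/1.48)·(5.83 − (3.65)) = 4.90 + (-1.6575)·(2.18) = 1.2867.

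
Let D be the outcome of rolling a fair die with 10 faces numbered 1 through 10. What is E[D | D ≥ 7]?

Given D ≥ 7, D is equally likely to be any of {7, 8, 9, 10}.
E[D | D ≥ 7] = (7 + 8 + 9 + 10) / 4 = 17/2.

17/2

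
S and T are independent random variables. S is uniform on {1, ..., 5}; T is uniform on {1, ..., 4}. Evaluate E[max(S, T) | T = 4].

Outcomes with T = 4: (1,4), (2,4), (3,4), (4,4), (5,4), each with probability 1/20.
E[max(S, T) | T = 4] = (4 + 4 + 4 + 4 + 5) / 5 = 21/5.

21/5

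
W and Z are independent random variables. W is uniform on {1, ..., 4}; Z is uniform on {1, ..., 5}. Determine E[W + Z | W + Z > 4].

45/7

P(W + Z > 4) = 7/10.
Summing (W+Z)·P(x,y) over outcomes with W + Z > 4 gives 9/2.
E[W + Z | W + Z > 4] = (9/2) / (7/10) = 45/7.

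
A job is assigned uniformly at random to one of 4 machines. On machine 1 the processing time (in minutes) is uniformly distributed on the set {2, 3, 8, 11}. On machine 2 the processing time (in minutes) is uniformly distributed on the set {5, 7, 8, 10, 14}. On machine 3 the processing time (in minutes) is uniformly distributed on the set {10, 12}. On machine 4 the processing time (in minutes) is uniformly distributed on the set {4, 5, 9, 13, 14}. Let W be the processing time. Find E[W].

E[W | machine 1] = (2+3+8+11)/4 = 6.
E[W | machine 2] = (5+7+8+10+14)/5 = 44/5.
E[W | machine 3] = (10+12)/2 = 11.
E[W | machine 4] = (4+5+9+13+14)/5 = 9.
By the law of total expectation,
E[W] = (1/4)·(6) + (1/4)·(44/5) + (1/4)·(11) + (1/4)·(9) = 87/10.

87/10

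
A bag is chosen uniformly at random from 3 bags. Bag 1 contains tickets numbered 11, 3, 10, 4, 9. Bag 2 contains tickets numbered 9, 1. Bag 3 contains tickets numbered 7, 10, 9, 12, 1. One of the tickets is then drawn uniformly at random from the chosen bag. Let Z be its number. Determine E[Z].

E[Z | bag 1] = (11+3+10+4+9)/5 = 37/5.
E[Z | bag 2] = (9+1)/2 = 5.
E[Z | bag 3] = (7+10+9+12+1)/5 = 39/5.
By the law of total expectation,
E[Z] = (1/3)·(37/5) + (1/3)·(5) + (1/3)·(39/5) = 101/15.

101/15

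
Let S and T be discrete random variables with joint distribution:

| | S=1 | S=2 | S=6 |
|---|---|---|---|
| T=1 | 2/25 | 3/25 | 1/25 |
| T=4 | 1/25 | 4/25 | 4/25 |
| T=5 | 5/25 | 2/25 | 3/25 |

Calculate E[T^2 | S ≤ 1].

P(S ≤ 1) = 8/25.
Σ T^2·P over the event = 1·(2/25) + 16·(1/25) + 25·(5/25) = 143/25.
E[T^2 | S ≤ 1] = (143/25) / (8/25) = 143/8.

143/8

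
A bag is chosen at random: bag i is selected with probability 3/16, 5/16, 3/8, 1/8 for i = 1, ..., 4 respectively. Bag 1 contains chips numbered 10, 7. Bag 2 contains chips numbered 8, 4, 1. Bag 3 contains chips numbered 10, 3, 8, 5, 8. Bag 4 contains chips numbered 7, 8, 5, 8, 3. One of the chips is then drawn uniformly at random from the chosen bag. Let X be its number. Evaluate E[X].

3011/480

E[X | bag 1] = (10+7)/2 = 17/2.
E[X | bag 2] = (8+4+1)/3 = 13/3.
E[X | bag 3] = (10+3+8+5+8)/5 = 34/5.
E[X | bag 4] = (7+8+5+8+3)/5 = 31/5.
E[X] = (3/16)·(17/2) + (5/16)·(13/3) + (3/8)·(34/5) + (1/8)·(31/5) = 3011/480.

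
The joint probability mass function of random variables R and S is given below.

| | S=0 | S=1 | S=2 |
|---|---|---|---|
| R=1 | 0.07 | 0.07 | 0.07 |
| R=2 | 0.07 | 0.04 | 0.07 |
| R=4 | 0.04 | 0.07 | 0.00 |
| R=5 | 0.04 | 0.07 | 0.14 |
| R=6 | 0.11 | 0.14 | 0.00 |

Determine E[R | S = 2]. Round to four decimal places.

3.2500

P(S = 2) = 0.28.
Σ R·P over the event = 1·(0.07) + 2·(0.07) + 5·(0.14) = 0.91.
E[R | S = 2] = (0.91) / (0.28) = 3.2500.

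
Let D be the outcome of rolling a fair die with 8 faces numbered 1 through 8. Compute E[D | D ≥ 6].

Given D ≥ 6, D is equally likely to be any of {6, 7, 8}.
E[D | D ≥ 6] = (6 + 7 + 8) / 3 = 7.

7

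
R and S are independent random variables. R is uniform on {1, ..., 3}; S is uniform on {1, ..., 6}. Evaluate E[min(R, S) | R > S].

4/3

P(R > S) = 1/6.
Summing min(R,S)·P(x,y) over outcomes with R > S gives 2/9.
E[min(R, S) | R > S] = (2/9) / (1/6) = 4/3.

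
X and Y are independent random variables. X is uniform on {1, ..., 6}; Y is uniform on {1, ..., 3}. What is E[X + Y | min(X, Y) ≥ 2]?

Outcomes with min(X, Y) ≥ 2: (2,2), (2,3), (3,2), (3,3), (4,2), (4,3), (5,2), (5,3), (6,2), (6,3), each with probability 1/18.
E[X + Y | min(X, Y) ≥ 2] = (4 + 5 + 5 + 6 + 6 + 7 + 7 + 8 + 8 + 9) / 10 = 13/2.

13/2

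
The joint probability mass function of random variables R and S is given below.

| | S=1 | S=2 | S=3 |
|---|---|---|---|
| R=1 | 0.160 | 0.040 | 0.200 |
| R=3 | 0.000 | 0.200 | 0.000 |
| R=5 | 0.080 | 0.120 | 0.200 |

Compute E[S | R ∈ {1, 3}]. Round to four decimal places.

2.0667

P(R ∈ {1, 3}) = 0.600.
Σ S·P over the event = 1·(0.160) + 2·(0.040) + 3·(0.200) + 2·(0.200) = 1.240.
E[S | R ∈ {1, 3}] = (1.240) / (0.600) = 2.0667.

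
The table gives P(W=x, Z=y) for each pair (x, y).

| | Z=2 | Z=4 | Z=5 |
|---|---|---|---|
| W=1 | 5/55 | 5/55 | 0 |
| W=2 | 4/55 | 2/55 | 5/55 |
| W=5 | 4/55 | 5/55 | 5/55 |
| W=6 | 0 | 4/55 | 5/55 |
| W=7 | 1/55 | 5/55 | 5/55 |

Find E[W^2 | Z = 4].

P(Z = 4) = 21/55.
Σ W^2·P over the event = 1·(5/55) + 4·(2/55) + 25·(5/55) + 36·(4/55) + 49·(5/55) = 527/55.
E[W^2 | Z = 4] = (527/55) / (21/55) = 527/21.

527/21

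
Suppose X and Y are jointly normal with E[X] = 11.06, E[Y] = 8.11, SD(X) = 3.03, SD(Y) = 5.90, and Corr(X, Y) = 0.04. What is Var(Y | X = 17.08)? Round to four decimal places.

34.7543

The conditional variance in a bivariate normal is σ_Y²(1 − ρ²), independent of x.
Var(Y | X=17.08) = (5.90)²·(1 − (0.04)²) = 34.81·0.9984 = 34.7543.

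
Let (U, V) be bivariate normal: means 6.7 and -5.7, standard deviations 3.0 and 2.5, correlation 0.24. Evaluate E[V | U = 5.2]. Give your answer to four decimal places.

E[V | U=x] = μ_V + ρ(σ_V/σ_U)(x − μ_U) for jointly normal variables.
E[V | U=5.2] = -5.7 + (0.24)·(2.5/3.0)·(5.2 − (6.7)) = -5.7 + (0.2)·(-1.5) = -6.0000.

-6.0000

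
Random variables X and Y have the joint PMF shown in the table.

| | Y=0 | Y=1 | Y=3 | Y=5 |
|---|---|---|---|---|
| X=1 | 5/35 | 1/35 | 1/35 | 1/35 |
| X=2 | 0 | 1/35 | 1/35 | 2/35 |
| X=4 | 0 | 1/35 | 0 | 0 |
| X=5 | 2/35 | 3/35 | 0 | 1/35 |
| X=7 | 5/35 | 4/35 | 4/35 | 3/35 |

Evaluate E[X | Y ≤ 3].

P(Y ≤ 3) = 4/5.
Summing X·P(X=x,Y=y) over the conditioning event gives 131/35.
E[X | Y ≤ 3] = (131/35) / (4/5) = 131/28.

131/28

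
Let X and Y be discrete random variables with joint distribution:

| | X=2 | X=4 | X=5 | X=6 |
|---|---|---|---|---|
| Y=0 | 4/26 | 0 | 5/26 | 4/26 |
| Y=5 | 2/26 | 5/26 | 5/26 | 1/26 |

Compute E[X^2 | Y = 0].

P(Y = 0) = 1/2.
Σ X^2·P over the event = 4·(4/26) + 25·(5/26) + 36·(4/26) = 285/26.
E[X^2 | Y = 0] = (285/26) / (1/2) = 285/13.

285/13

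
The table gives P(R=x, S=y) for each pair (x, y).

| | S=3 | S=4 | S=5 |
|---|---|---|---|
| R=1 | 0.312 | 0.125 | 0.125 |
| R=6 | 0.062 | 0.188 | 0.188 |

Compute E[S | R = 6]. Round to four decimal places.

P(R = 6) = 0.438.
Summing S·P(R=x,S=y) over the conditioning event gives 1.878.
E[S | R = 6] = (1.878) / (0.438) = 4.2877.

4.2877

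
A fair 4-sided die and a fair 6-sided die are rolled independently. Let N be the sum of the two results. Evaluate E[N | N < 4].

P(N < 4) = 1/8.
Σ over the event: 2·1/24 + 3·1/12 = 1/3.
E[N | N < 4] = (1/3) / (1/8) = 8/3.

8/3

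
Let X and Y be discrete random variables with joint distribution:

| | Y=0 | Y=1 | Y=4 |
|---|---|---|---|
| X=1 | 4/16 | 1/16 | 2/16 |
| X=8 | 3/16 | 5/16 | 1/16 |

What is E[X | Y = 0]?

4

P(Y = 0) = 7/16.
Σ X·P over the event = 1·(4/16) + 8·(3/16) = 7/4.
E[X | Y = 0] = (7/4) / (7/16) = 4.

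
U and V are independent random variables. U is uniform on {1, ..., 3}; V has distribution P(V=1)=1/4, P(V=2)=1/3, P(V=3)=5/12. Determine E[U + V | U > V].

41/10

P(U > V) = 5/18.
Summing (U+V)·P(x,y) over outcomes with U > V gives 41/36.
E[U + V | U > V] = (41/36) / (5/18) = 41/10.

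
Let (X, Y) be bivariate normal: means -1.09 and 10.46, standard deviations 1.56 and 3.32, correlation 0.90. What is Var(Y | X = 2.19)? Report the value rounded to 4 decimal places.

2.0943

For a bivariate normal, Var(Y | X=x) = σ_Y²(1 − ρ²).
Var(Y | X=2.19) = (3.32)²·(1 − (0.90)²) = 11.0224·0.19 = 2.0943.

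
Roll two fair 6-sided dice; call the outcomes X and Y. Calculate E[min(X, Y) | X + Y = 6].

9/5

P(X + Y = 6) = 5/36.
Summing min(X,Y)·P(x,y) over outcomes with X + Y = 6 gives 1/4.
E[min(X, Y) | X + Y = 6] = (1/4) / (5/36) = 9/5.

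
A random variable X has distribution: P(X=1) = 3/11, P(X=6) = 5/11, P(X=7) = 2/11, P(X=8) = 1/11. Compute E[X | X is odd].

P(X is odd) = 5/11.
Σ over the event: 1·3/11 + 7·2/11 = 17/11.
E[X | X is odd] = (17/11) / (5/11) = 17/5.

17/5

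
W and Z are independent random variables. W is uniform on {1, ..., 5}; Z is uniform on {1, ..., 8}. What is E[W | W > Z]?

4

Outcomes with W > Z: (2,1), (3,1), (3,2), (4,1), (4,2), (4,3), (5,1), (5,2), (5,3), (5,4), each with probability 1/40.
E[W | W > Z] = (2 + 3 + 3 + 4 + 4 + 4 + 5 + 5 + 5 + 5) / 10 = 4.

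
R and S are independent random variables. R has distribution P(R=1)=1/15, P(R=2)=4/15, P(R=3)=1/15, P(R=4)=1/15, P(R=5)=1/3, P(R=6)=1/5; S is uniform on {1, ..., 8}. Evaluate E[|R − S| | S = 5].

22/15

P(S = 5) = 1/8.
Summing |R−S|·P(x,y) over outcomes with S = 5 gives 11/60.
E[|R − S| | S = 5] = (11/60) / (1/8) = 22/15.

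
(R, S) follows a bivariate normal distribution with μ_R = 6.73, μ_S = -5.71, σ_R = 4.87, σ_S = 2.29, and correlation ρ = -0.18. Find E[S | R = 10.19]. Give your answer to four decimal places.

-6.0029

For a bivariate normal, E[S | R=x] = μ_S + ρ·(σ_S/σ_R)·(x − μ_R).
E[S | R=10.19] = -5.71 + (-0.18)·(2.29/4.87)·(10.19 − (6.73)) = -5.71 + (-0.084641)·(3.46) = -6.0029.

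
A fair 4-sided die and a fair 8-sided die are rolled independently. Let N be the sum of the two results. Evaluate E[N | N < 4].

P(N < 4) = 3/32.
Σ over the event: 2·1/32 + 3·1/16 = 1/4.
E[N | N < 4] = (1/4) / (3/32) = 8/3.

8/3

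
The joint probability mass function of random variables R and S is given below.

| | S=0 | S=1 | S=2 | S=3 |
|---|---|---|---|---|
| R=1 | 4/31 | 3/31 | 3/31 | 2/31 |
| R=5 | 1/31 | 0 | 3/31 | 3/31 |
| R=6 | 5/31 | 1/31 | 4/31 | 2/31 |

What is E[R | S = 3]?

P(S = 3) = 7/31.
Σ R·P over the event = 1·(2/31) + 5·(3/31) + 6·(2/31) = 29/31.
E[R | S = 3] = (29/31) / (7/31) = 29/7.

29/7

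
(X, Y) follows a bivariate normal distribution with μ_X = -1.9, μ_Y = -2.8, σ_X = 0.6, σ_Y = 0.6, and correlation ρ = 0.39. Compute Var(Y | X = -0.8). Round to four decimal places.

For a bivariate normal, Var(Y | X=x) = σ_Y²(1 − ρ²).
Var(Y | X=-0.8) = (0.6)²·(1 − (0.39)²) = 0.36·0.8479 = 0.3052.

0.3052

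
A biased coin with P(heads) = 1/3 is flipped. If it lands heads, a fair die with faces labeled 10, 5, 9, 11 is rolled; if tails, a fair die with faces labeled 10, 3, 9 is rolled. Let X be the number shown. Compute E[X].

281/36

E[X | heads] = (10+5+9+11)/4 = 35/4.
E[X | tails] = (10+3+9)/3 = 22/3.
By the law of total expectation,
E[X] = (1/3)·(35/4) + (2/3)·(22/3) = 281/36.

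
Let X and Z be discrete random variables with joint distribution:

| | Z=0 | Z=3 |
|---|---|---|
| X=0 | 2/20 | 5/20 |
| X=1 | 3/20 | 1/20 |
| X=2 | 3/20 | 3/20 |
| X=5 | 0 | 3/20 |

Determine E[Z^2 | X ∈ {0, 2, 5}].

P(X ∈ {0, 2, 5}) = 4/5.
Summing Z^2·P(X=x,Z=y) over the conditioning event gives 99/20.
E[Z^2 | X ∈ {0, 2, 5}] = (99/20) / (4/5) = 99/16.

99/16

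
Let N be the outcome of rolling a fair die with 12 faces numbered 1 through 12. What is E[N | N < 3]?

3/2

Given N < 3, N is equally likely to be any of {1, 2}.
E[N | N < 3] = (1 + 2) / 2 = 3/2.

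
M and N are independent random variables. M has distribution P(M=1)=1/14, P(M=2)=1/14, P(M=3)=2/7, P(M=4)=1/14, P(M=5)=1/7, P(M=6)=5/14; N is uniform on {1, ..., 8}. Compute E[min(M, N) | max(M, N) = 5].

49/17

P(max(M, N) = 5) = 17/112.
Summing min(M,N)·P(x,y) over outcomes with max(M, N) = 5 gives 7/16.
E[min(M, N) | max(M, N) = 5] = (7/16) / (17/112) = 49/17.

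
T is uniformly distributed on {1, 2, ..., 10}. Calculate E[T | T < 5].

5/2

Given T < 5, T is equally likely to be any of {1, 2, 3, 4}.
E[T | T < 5] = (1 + 2 + 3 + 4) / 4 = 5/2.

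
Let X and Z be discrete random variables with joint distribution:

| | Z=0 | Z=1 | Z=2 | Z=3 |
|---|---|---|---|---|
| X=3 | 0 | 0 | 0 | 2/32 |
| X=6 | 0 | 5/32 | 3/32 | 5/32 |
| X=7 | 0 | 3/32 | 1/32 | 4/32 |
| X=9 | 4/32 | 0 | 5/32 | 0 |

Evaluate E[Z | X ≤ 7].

P(X ≤ 7) = 23/32.
Σ Z·P over the event = 3·(2/32) + 1·(5/32) + 2·(3/32) + 3·(5/32) + 1·(3/32) + 2·(1/32) + 3·(4/32) = 49/32.
E[Z | X ≤ 7] = (49/32) / (23/32) = 49/23.

49/23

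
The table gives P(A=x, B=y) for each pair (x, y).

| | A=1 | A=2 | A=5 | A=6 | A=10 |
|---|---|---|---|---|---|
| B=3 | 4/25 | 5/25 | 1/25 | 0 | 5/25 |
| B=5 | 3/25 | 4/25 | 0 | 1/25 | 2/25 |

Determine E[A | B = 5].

P(B = 5) = 2/5.
Σ A·P over the event = 1·(3/25) + 2·(4/25) + 6·(1/25) + 10·(2/25) = 37/25.
E[A | B = 5] = (37/25) / (2/5) = 37/10.

37/10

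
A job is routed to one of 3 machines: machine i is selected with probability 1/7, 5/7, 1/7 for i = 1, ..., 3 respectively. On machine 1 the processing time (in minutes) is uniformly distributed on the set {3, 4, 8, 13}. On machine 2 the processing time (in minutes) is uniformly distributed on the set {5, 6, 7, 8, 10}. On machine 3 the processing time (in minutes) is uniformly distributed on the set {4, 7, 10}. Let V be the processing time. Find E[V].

E[V | machine 1] = (3+4+8+13)/4 = 7.
E[V | machine 2] = (5+6+7+8+10)/5 = 36/5.
E[V | machine 3] = (4+7+10)/3 = 7.
By the law of total expectation,
E[V] = (1/7)·(7) + (5/7)·(36/5) + (1/7)·(7) = 50/7.

50/7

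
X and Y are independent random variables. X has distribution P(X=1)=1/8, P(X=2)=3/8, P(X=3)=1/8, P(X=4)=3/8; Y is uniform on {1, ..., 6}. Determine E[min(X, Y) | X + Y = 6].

2

P(X + Y = 6) = 1/6.
Summing min(X,Y)·P(x,y) over outcomes with X + Y = 6 gives 1/3.
E[min(X, Y) | X + Y = 6] = (1/3) / (1/6) = 2.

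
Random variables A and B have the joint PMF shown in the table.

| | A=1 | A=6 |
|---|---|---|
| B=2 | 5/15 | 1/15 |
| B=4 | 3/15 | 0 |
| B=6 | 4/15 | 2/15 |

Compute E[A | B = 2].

11/6

P(B = 2) = 2/5.
Σ A·P over the event = 1·(5/15) + 6·(1/15) = 11/15.
E[A | B = 2] = (11/15) / (2/5) = 11/6.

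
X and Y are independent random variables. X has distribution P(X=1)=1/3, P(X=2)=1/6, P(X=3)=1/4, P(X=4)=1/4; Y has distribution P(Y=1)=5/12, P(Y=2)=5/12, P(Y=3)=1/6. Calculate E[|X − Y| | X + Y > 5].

4/3

P(X + Y > 5) = 3/16.
Summing |X−Y|·P(x,y) over outcomes with X + Y > 5 gives 1/4.
E[|X − Y| | X + Y > 5] = (1/4) / (3/16) = 4/3.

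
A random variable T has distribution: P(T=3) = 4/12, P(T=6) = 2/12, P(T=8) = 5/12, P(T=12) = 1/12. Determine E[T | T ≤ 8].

P(T ≤ 8) = 11/12.
Σ over the event: 3·1/3 + 6·1/6 + 8·5/12 = 16/3.
E[T | T ≤ 8] = (16/3) / (11/12) = 64/11.

64/11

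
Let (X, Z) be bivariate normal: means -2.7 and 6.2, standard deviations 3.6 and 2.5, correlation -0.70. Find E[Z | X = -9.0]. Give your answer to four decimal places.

9.2625

For a bivariate normal, E[Z | X=x] = μ_Z + ρ·(σ_Z/σ_X)·(x − μ_X).
E[Z | X=-9.0] = 6.2 + (-0.70)·(2.5/3.6)·(-9.0 − (-2.7)) = 6.2 + (-0.48611)·(-6.3) = 9.2625.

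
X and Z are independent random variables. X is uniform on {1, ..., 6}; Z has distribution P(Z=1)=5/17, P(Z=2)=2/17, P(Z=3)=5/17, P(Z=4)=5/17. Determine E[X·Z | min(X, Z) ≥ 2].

P(min(X, Z) ≥ 2) = 10/17.
Summing XZ·P(x,y) over outcomes with min(X, Z) ≥ 2 gives 130/17.
E[X·Z | min(X, Z) ≥ 2] = (130/17) / (10/17) = 13.

13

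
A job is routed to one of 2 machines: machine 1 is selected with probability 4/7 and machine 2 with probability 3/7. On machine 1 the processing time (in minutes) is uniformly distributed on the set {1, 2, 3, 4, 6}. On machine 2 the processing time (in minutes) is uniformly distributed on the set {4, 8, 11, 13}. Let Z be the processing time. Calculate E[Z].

E[Z | machine 1] = (1+2+3+4+6)/5 = 16/5.
E[Z | machine 2] = (4+8+11+13)/4 = 9.
E[Z] = (4/7)·(16/5) + (3/7)·(9) = 199/35.

199/35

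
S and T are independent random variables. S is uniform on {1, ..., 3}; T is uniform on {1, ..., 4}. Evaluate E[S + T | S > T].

Outcomes with S > T: (2,1), (3,1), (3,2), each with probability 1/12.
E[S + T | S > T] = (3 + 4 + 5) / 3 = 4.

4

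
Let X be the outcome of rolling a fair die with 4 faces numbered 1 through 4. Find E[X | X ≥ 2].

Given X ≥ 2, X is equally likely to be any of {2, 3, 4}.
E[X | X ≥ 2] = (2 + 3 + 4) / 3 = 3.

3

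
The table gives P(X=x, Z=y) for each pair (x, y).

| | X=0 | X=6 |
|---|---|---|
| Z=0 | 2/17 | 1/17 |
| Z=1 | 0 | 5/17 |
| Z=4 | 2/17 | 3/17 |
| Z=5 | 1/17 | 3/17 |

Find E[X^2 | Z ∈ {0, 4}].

P(Z ∈ {0, 4}) = 8/17.
Σ X^2·P over the event = 0·(2/17) + 0·(2/17) + 36·(1/17) + 36·(3/17) = 144/17.
E[X^2 | Z ∈ {0, 4}] = (144/17) / (8/17) = 18.

18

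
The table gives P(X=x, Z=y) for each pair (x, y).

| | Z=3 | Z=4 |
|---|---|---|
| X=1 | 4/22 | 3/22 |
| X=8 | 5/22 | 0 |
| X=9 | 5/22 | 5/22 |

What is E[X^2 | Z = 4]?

P(Z = 4) = 4/11.
Σ X^2·P over the event = 1·(3/22) + 81·(5/22) = 204/11.
E[X^2 | Z = 4] = (204/11) / (4/11) = 51.

51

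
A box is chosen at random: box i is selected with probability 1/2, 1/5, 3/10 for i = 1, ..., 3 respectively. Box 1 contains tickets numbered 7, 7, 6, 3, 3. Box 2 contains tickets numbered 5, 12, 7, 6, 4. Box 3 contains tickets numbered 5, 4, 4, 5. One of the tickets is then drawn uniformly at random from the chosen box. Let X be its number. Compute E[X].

531/100

E[X | box 1] = (7+7+6+3+3)/5 = 26/5.
E[X | box 2] = (5+12+7+6+4)/5 = 34/5.
E[X | box 3] = (5+4+4+5)/4 = 9/2.
By the law of total expectation,
E[X] = (1/2)·(26/5) + (1/5)·(34/5) + (3/10)·(9/2) = 531/100.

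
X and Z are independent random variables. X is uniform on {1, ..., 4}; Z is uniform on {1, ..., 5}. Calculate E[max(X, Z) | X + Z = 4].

8/3

P(X + Z = 4) = 3/20.
Summing max(X,Z)·P(x,y) over outcomes with X + Z = 4 gives 2/5.
E[max(X, Z) | X + Z = 4] = (2/5) / (3/20) = 8/3.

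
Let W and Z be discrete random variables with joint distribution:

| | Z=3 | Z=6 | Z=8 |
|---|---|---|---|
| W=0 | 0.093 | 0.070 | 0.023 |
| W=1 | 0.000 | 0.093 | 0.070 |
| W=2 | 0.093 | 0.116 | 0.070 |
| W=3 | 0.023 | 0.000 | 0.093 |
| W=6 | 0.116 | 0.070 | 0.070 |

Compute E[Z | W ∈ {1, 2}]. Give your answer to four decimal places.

P(W ∈ {1, 2}) = 0.442.
Σ Z·P over the event = 6·(0.093) + 8·(0.070) + 3·(0.093) + 6·(0.116) + 8·(0.070) = 2.653.
E[Z | W ∈ {1, 2}] = (2.653) / (0.442) = 6.0023.

6.0023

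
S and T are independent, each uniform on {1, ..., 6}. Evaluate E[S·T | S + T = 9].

Outcomes with S + T = 9: (3,6), (4,5), (5,4), (6,3), each with probability 1/36.
E[S·T | S + T = 9] = (18 + 20 + 20 + 18) / 4 = 19.

19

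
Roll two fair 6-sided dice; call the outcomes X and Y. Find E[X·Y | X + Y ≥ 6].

P(X + Y ≥ 6) = 13/18.
Summing XY·P(x,y) over outcomes with X + Y ≥ 6 gives 203/18.
E[X·Y | X + Y ≥ 6] = (203/18) / (13/18) = 203/13.

203/13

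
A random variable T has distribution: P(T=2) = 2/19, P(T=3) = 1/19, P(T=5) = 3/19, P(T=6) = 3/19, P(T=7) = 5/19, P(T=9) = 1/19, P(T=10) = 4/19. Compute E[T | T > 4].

P(T > 4) = 16/19.
Σ over the event: 5·3/19 + 6·3/19 + 7·5/19 + 9·1/19 + 10·4/19 = 117/19.
E[T | T > 4] = (117/19) / (16/19) = 117/16.

117/16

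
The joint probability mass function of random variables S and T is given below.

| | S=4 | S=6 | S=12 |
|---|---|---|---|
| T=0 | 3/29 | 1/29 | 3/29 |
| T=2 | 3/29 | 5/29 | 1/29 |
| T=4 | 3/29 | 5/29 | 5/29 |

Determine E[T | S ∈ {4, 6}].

12/5

P(S ∈ {4, 6}) = 20/29.
Summing T·P(S=x,T=y) over the conditioning event gives 48/29.
E[T | S ∈ {4, 6}] = (48/29) / (20/29) = 12/5.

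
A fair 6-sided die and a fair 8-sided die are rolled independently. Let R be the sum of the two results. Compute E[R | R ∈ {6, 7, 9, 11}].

170/21

P(R ∈ {6, 7, 9, 11}) = 7/16.
Σ over the event: 6·5/48 + 7·1/8 + 9·1/8 + 11·1/12 = 85/24.
E[R | R ∈ {6, 7, 9, 11}] = (85/24) / (7/16) = 170/21.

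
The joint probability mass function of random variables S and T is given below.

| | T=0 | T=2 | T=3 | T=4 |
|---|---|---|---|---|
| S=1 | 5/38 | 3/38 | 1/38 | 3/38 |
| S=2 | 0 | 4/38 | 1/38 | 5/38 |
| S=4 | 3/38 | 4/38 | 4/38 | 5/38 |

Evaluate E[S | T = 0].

P(T = 0) = 4/19.
Σ S·P over the event = 1·(5/38) + 4·(3/38) = 17/38.
E[S | T = 0] = (17/38) / (4/19) = 17/8.

17/8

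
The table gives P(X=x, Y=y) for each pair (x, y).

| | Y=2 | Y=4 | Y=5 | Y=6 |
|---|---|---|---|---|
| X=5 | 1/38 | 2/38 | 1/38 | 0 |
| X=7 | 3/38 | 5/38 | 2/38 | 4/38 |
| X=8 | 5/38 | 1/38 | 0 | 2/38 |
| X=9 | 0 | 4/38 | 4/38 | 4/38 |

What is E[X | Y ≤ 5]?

15/2

P(Y ≤ 5) = 14/19.
Summing X·P(X=x,Y=y) over the conditioning event gives 105/19.
E[X | Y ≤ 5] = (105/19) / (14/19) = 15/2.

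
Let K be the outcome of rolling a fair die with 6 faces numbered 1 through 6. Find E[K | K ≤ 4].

5/2

Given K ≤ 4, K is equally likely to be any of {1, 2, 3, 4}.
E[K | K ≤ 4] = (1 + 2 + 3 + 4) / 4 = 5/2.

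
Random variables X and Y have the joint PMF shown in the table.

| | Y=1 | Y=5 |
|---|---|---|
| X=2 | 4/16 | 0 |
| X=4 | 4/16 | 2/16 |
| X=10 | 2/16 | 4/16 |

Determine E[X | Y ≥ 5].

8

P(Y ≥ 5) = 3/8.
Σ X·P over the event = 4·(2/16) + 10·(4/16) = 3.
E[X | Y ≥ 5] = (3) / (3/8) = 8.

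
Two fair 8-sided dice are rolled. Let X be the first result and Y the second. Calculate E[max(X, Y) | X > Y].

P(X > Y) = 7/16.
Summing max(X,Y)·P(x,y) over outcomes with X > Y gives 21/8.
E[max(X, Y) | X > Y] = (21/8) / (7/16) = 6.

6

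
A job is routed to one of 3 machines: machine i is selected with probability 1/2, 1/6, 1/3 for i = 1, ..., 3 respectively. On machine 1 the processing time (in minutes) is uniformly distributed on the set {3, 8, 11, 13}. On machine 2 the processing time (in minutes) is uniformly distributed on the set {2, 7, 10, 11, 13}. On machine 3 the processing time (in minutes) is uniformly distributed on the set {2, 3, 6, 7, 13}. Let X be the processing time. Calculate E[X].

63/8

E[X | machine 1] = (3+8+11+13)/4 = 35/4.
E[X | machine 2] = (2+7+10+11+13)/5 = 43/5.
E[X | machine 3] = (2+3+6+7+13)/5 = 31/5.
E[X] = (1/2)·(35/4) + (1/6)·(43/5) + (1/3)·(31/5) = 63/8.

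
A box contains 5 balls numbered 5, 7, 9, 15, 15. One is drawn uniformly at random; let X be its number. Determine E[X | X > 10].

P(X > 10) = 2/5.
Σ over the event: 15·2/5 = 6.
E[X | X > 10] = (6) / (2/5) = 15.

15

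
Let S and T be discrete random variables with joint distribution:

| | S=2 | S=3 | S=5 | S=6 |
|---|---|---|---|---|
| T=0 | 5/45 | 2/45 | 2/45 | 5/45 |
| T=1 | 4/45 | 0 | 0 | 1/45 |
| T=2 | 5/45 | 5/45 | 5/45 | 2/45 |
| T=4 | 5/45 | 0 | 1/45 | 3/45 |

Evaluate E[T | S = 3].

P(S = 3) = 7/45.
Σ T·P over the event = 0·(2/45) + 2·(5/45) = 2/9.
E[T | S = 3] = (2/9) / (7/45) = 10/7.

10/7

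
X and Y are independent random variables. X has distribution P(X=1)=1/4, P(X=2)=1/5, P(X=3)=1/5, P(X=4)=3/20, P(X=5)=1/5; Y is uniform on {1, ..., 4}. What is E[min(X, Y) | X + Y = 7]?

29/11

P(X + Y = 7) = 11/80.
Summing min(X,Y)·P(x,y) over outcomes with X + Y = 7 gives 29/80.
E[min(X, Y) | X + Y = 7] = (29/80) / (11/80) = 29/11.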